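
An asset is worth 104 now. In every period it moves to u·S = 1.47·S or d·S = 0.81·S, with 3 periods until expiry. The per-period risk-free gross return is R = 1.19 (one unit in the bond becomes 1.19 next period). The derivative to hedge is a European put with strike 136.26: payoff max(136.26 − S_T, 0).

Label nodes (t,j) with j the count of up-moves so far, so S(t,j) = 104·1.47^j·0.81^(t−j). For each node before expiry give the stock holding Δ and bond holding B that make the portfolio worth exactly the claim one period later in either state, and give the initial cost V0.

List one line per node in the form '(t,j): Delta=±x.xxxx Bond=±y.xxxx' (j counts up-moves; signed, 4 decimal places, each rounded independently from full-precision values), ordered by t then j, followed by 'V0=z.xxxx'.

(0,0): Delta=-0.2641 Bond=37.7688
(1,0): Delta=-0.6017 Bond=73.3814
(1,1): Delta=-0.1270 Bond=23.9915
(2,0): Delta=-1.0000 Bond=114.5042
(2,1): Delta=-0.4399 Bond=67.2963
(2,2): Delta=0.0000 Bond=0.0000
V0=10.3028

Under the risk-neutral measure, an up-move has probability p* = (R−d)/(u−d) = 0.5758 and values discount at R = 1.19.
Terminal values V(3,·): V(3,0)=80.9901, V(3,1)=35.9554, V(3,2)=0.0000, V(3,3)=0.0000
  t=2,j=0: stock 68.2344 → up 100.3046 (V=35.9554), down 55.2699 (V=80.9901). Price 46.2698; hedge Δ=-1.0000, bond B=114.5042.
  t=2,j=1: stock 123.8328 → up 182.0342 (V=0.0000), down 100.3046 (V=35.9554). Price 12.8183; hedge Δ=-0.4399, bond B=67.2963.
  t=2,j=2: stock 224.7336 → up 330.3584 (V=0.0000), down 182.0342 (V=0.0000). Price 0.0000; hedge Δ=0.0000, bond B=0.0000.
  t=1,j=0: stock 84.2400 → up 123.8328 (V=12.8183), down 68.2344 (V=46.2698). Price 22.6974; hedge Δ=-0.6017, bond B=73.3814.
  t=1,j=1: stock 152.8800 → up 224.7336 (V=0.0000), down 123.8328 (V=12.8183). Price 4.5698; hedge Δ=-0.1270, bond B=23.9915.
  t=0,j=0: stock 104.0000 → up 152.8800 (V=4.5698), down 84.2400 (V=22.6974). Price 10.3028; hedge Δ=-0.2641, bond B=37.7688.
Self-financing check: at every node Δ·S+B equals the discounted successor values.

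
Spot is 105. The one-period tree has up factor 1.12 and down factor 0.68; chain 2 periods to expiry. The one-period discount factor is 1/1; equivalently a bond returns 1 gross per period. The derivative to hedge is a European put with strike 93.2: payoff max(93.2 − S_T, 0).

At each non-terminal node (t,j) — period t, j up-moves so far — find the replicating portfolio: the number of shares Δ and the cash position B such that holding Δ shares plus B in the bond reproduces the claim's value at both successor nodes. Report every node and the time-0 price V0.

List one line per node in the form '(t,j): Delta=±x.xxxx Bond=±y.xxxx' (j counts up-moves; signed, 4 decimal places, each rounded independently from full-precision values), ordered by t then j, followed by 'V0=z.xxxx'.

No-arbitrage ⇒ martingale measure with p* = (R−d)/(u−d) = 0.7273.
Terminal values V(2,·): V(2,0)=44.6480, V(2,1)=13.2320, V(2,2)=0.0000
  t=1,j=0: stock 71.4000 → up 79.9680 (V=13.2320), down 48.5520 (V=44.6480). Price 21.8000; hedge Δ=-1.0000, bond B=93.2000.
  t=1,j=1: stock 117.6000 → up 131.7120 (V=0.0000), down 79.9680 (V=13.2320). Price 3.6087; hedge Δ=-0.2557, bond B=33.6815.
  t=0,j=0: stock 105.0000 → up 117.6000 (V=3.6087), down 71.4000 (V=21.8000). Price 8.5700; hedge Δ=-0.3938, bond B=49.9138.
The time-0 hedge costs 8.5700, which is the no-arbitrage price.

(0,0): Delta=-0.3938 Bond=49.9138
(1,0): Delta=-1.0000 Bond=93.2000
(1,1): Delta=-0.2557 Bond=33.6815
V0=8.5700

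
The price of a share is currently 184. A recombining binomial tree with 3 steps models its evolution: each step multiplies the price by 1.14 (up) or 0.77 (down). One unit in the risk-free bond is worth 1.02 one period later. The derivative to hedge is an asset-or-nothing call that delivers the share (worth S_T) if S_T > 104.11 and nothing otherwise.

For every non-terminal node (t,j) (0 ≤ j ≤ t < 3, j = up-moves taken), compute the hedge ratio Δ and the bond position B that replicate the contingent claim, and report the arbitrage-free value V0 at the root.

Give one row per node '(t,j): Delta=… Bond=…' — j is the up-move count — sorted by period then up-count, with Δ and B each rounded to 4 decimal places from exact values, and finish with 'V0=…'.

(0,0): Delta=1.1247 Bond=-25.6538
(1,0): Delta=1.5095 Bond=-80.6812
(1,1): Delta=1.0000 Bond=0.0000
(2,0): Delta=3.0811 Bond=-253.7423
(2,1): Delta=1.0000 Bond=0.0000
(2,2): Delta=1.0000 Bond=0.0000
V0=181.2996

Risk-neutral probability p* = (R−d)/(u−d) = (1.02−0.77)/(1.14−0.77) = 0.6757.
Terminal payoffs: V(3,0)=0.0000, V(3,1)=124.3667, V(3,2)=184.1273, V(3,3)=272.6041
Node (2,0) S=109.0936: V=(p*·124.3667+(1−p*)·0.0000)/1.02=82.3839; Δ=(124.3667−0.0000)/(124.3667−84.0021)=3.0811; B=V−Δ·S=-253.7423
Node (2,1) S=161.5152: V=(p*·184.1273+(1−p*)·124.3667)/1.02=161.5152; Δ=(184.1273−124.3667)/(184.1273−124.3667)=1.0000; B=V−Δ·S=0.0000
Node (2,2) S=239.1264: V=(p*·272.6041+(1−p*)·184.1273)/1.02=239.1264; Δ=(272.6041−184.1273)/(272.6041−184.1273)=1.0000; B=V−Δ·S=0.0000
Node (1,0) S=141.6800: V=(p*·161.5152+(1−p*)·82.3839)/1.02=133.1872; Δ=(161.5152−82.3839)/(161.5152−109.0936)=1.5095; B=V−Δ·S=-80.6812
Node (1,1) S=209.7600: V=(p*·239.1264+(1−p*)·161.5152)/1.02=209.7600; Δ=(239.1264−161.5152)/(239.1264−161.5152)=1.0000; B=V−Δ·S=0.0000
Node (0,0) S=184.0000: V=(p*·209.7600+(1−p*)·133.1872)/1.02=181.2996; Δ=(209.7600−133.1872)/(209.7600−141.6800)=1.1247; B=V−Δ·S=-25.6538
Check: Δ(0,0)·S0 + B(0,0) = 181.2996 = V0.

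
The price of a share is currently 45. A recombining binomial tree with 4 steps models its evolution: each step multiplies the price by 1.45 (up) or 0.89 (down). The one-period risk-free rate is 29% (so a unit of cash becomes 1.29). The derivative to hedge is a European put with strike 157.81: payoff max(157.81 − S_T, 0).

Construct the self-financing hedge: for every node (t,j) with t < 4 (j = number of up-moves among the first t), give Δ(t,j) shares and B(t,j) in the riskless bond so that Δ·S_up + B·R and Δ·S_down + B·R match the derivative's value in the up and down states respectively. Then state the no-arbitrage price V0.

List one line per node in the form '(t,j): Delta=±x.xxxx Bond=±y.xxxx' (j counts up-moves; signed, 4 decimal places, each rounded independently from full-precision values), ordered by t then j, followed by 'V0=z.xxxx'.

(0,0): Delta=-0.7230 Bond=48.3882
(1,0): Delta=-1.0000 Bond=73.5132
(1,1): Delta=-0.6550 Bond=57.9838
(2,0): Delta=-1.0000 Bond=94.8320
(2,1): Delta=-1.0000 Bond=94.8320
(2,2): Delta=-0.5703 Bond=66.7860
(3,0): Delta=-1.0000 Bond=122.3333
(3,1): Delta=-1.0000 Bond=122.3333
(3,2): Delta=-1.0000 Bond=122.3333
(3,3): Delta=-0.4649 Bond=71.6822
V0=15.8516

No-arbitrage ⇒ martingale measure with p* = (R−d)/(u−d) = 0.7143.
Payoff layer (t=4): V(4,0)=129.5760, V(4,1)=111.8108, V(4,2)=82.8674, V(4,3)=35.7126, V(4,4)=0.0000
  t=3,j=0: stock 31.7236 → up 45.9992 (V=111.8108), down 28.2340 (V=129.5760). Price 90.6097; hedge Δ=-1.0000, bond B=122.3333.
  t=3,j=1: stock 51.6845 → up 74.9426 (V=82.8674), down 45.9992 (V=111.8108). Price 70.6488; hedge Δ=-1.0000, bond B=122.3333.
  t=3,j=2: stock 84.2051 → up 122.0974 (V=35.7126), down 74.9426 (V=82.8674). Price 38.1282; hedge Δ=-1.0000, bond B=122.3333.
  t=3,j=3: stock 137.1881 → up 198.9228 (V=0.0000), down 122.0974 (V=35.7126). Price 7.9098; hedge Δ=-0.4649, bond B=71.6822.
  t=2,j=0: stock 35.6445 → up 51.6845 (V=70.6488), down 31.7236 (V=90.6097). Price 59.1875; hedge Δ=-1.0000, bond B=94.8320.
  t=2,j=1: stock 58.0725 → up 84.2051 (V=38.1282), down 51.6845 (V=70.6488). Price 36.7595; hedge Δ=-1.0000, bond B=94.8320.
  t=2,j=2: stock 94.6125 → up 137.1881 (V=7.9098), down 84.2051 (V=38.1282). Price 12.8245; hedge Δ=-0.5703, bond B=66.7860.
  t=1,j=0: stock 40.0500 → up 58.0725 (V=36.7595), down 35.6445 (V=59.1875). Price 33.4632; hedge Δ=-1.0000, bond B=73.5132.
  t=1,j=1: stock 65.2500 → up 94.6125 (V=12.8245), down 58.0725 (V=36.7595). Price 15.2427; hedge Δ=-0.6550, bond B=57.9838.
  t=0,j=0: stock 45.0000 → up 65.2500 (V=15.2427), down 40.0500 (V=33.4632). Price 15.8516; hedge Δ=-0.7230, bond B=48.3882.
Each (Δ,B) replicates both successor values, so the strategy is self-financing and V0 is arbitrage-free.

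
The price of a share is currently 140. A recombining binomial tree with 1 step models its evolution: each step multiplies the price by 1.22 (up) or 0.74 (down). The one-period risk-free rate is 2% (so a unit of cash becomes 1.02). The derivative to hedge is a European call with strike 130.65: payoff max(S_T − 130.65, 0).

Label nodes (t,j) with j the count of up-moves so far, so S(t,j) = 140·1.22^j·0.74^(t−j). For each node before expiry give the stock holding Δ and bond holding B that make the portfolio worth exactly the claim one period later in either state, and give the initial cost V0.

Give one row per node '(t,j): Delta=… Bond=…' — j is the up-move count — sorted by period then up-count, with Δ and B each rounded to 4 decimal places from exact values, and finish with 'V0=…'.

(0,0): Delta=0.5975 Bond=-60.6842
V0=22.9616

Risk-neutral probability p* = (R−d)/(u−d) = (1.02−0.74)/(1.22−0.74) = 0.5833.
At expiry t=1: V(1,0)=0.0000, V(1,1)=40.1500
Node (0,0) S=140.0000: V=(p*·40.1500+(1−p*)·0.0000)/1.02=22.9616; Δ=(40.1500−0.0000)/(170.8000−103.6000)=0.5975; B=V−Δ·S=-60.6842
Self-financing check: at every node Δ·S+B equals the discounted successor values.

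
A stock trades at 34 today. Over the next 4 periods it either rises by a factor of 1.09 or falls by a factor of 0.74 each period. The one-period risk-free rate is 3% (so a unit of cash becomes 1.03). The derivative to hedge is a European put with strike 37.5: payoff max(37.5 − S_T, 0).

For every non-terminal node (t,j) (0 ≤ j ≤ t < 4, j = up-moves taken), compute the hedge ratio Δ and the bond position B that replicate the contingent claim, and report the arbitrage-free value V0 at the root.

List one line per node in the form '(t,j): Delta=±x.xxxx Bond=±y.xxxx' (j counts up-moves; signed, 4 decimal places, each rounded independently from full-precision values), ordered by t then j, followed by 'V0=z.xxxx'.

(0,0): Delta=-0.5409 Bond=22.1049
(1,0): Delta=-1.0000 Bond=34.3178
(1,1): Delta=-0.4765 Bond=20.3784
(2,0): Delta=-1.0000 Bond=35.3473
(2,1): Delta=-1.0000 Bond=35.3473
(2,2): Delta=-0.4029 Bond=18.0192
(3,0): Delta=-1.0000 Bond=36.4078
(3,1): Delta=-1.0000 Bond=36.4078
(3,2): Delta=-1.0000 Bond=36.4078
(3,3): Delta=-0.3191 Bond=14.8671
V0=3.7127

No-arbitrage ⇒ martingale measure with p* = (R−d)/(u−d) = 0.8286.
At expiry t=4: V(4,0)=27.3046, V(4,1)=22.4824, V(4,2)=15.3795, V(4,3)=4.9171, V(4,4)=0.0000
  t=3,j=0: stock 13.7776 → up 15.0176 (V=22.4824), down 10.1954 (V=27.3046). Price 22.6302; hedge Δ=-1.0000, bond B=36.4078.
  t=3,j=1: stock 20.2941 → up 22.1205 (V=15.3795), down 15.0176 (V=22.4824). Price 16.1137; hedge Δ=-1.0000, bond B=36.4078.
  t=3,j=2: stock 29.8926 → up 32.5829 (V=4.9171), down 22.1205 (V=15.3795). Price 6.5152; hedge Δ=-1.0000, bond B=36.4078.
  t=3,j=3: stock 44.0310 → up 47.9938 (V=0.0000), down 32.5829 (V=4.9171). Price 0.8184; hedge Δ=-0.3191, bond B=14.8671.
  t=2,j=0: stock 18.6184 → up 20.2941 (V=16.1137), down 13.7776 (V=22.6302). Price 16.7289; hedge Δ=-1.0000, bond B=35.3473.
  t=2,j=1: stock 27.4244 → up 29.8926 (V=6.5152), down 20.2941 (V=16.1137). Price 7.9229; hedge Δ=-1.0000, bond B=35.3473.
  t=2,j=2: stock 40.3954 → up 44.0310 (V=0.8184), down 29.8926 (V=6.5152). Price 1.7427; hedge Δ=-0.4029, bond B=18.0192.
  t=1,j=0: stock 25.1600 → up 27.4244 (V=7.9229), down 18.6184 (V=16.7289). Price 9.1578; hedge Δ=-1.0000, bond B=34.3178.
  t=1,j=1: stock 37.0600 → up 40.3954 (V=1.7427), down 27.4244 (V=7.9229). Price 2.7205; hedge Δ=-0.4765, bond B=20.3784.
  t=0,j=0: stock 34.0000 → up 37.0600 (V=2.7205), down 25.1600 (V=9.1578). Price 3.7127; hedge Δ=-0.5409, bond B=22.1049.
Self-financing check: at every node Δ·S+B equals the discounted successor values.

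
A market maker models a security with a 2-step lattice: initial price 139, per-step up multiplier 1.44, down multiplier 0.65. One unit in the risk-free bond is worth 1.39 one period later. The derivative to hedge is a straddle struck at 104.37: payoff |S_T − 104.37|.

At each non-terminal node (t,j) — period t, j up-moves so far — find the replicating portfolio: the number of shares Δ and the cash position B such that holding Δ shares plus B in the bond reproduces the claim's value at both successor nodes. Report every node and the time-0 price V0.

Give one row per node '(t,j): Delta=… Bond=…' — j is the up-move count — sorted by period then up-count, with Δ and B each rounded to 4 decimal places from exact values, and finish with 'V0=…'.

Risk-neutral probability p* = (R−d)/(u−d) = (1.39−0.65)/(1.44−0.65) = 0.9367.
Terminal payoffs: V(2,0)=45.6425, V(2,1)=25.7340, V(2,2)=183.8604
  t=1,j=0: stock 90.3500 → up 130.1040 (V=25.7340), down 58.7275 (V=45.6425). Price 19.4202; hedge Δ=-0.2789, bond B=44.6208.
  t=1,j=1: stock 200.1600 → up 288.2304 (V=183.8604), down 130.1040 (V=25.7340). Price 125.0737; hedge Δ=1.0000, bond B=-75.0863.
  t=0,j=0: stock 139.0000 → up 200.1600 (V=125.0737), down 90.3500 (V=19.4202). Price 85.1703; hedge Δ=0.9621, bond B=-48.5683.
Check: Δ(0,0)·S0 + B(0,0) = 85.1703 = V0.

(0,0): Delta=0.9621 Bond=-48.5683
(1,0): Delta=-0.2789 Bond=44.6208
(1,1): Delta=1.0000 Bond=-75.0863
V0=85.1703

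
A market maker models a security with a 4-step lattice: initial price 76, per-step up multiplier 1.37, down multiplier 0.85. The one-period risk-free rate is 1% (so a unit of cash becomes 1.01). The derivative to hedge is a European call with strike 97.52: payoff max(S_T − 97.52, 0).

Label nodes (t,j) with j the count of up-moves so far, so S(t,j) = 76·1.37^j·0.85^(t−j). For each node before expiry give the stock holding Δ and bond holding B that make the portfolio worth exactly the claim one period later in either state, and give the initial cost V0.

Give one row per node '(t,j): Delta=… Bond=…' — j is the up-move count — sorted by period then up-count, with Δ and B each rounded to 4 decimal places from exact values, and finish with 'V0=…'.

Risk-neutral probability p* = (R−d)/(u−d) = (1.01−0.85)/(1.37−0.85) = 0.3077.
At expiry t=4: V(4,0)=0.0000, V(4,1)=0.0000, V(4,2)=5.5406, V(4,3)=68.5894, V(4,4)=170.2093
Node (3,0) S=46.6735: V=(p*·0.0000+(1−p*)·0.0000)/1.01=0.0000; Δ=(0.0000−0.0000)/(63.9427−39.6725)=0.0000; B=V−Δ·S=0.0000
Node (3,1) S=75.2267: V=(p*·5.5406+(1−p*)·0.0000)/1.01=1.6879; Δ=(5.5406−0.0000)/(103.0606−63.9427)=0.1416; B=V−Δ·S=-8.9670
Node (3,2) S=121.2477: V=(p*·68.5894+(1−p*)·5.5406)/1.01=24.6933; Δ=(68.5894−5.5406)/(166.1094−103.0606)=1.0000; B=V−Δ·S=-96.5545
Node (3,3) S=195.4228: V=(p*·170.2093+(1−p*)·68.5894)/1.01=98.8684; Δ=(170.2093−68.5894)/(267.7293−166.1094)=1.0000; B=V−Δ·S=-96.5545
Node (2,0) S=54.9100: V=(p*·1.6879+(1−p*)·0.0000)/1.01=0.5142; Δ=(1.6879−0.0000)/(75.2267−46.6735)=0.0591; B=V−Δ·S=-2.7318
Node (2,1) S=88.5020: V=(p*·24.6933+(1−p*)·1.6879)/1.01=8.6797; Δ=(24.6933−1.6879)/(121.2477−75.2267)=0.4999; B=V−Δ·S=-35.5614
Node (2,2) S=142.6444: V=(p*·98.8684+(1−p*)·24.6933)/1.01=47.0459; Δ=(98.8684−24.6933)/(195.4228−121.2477)=1.0000; B=V−Δ·S=-95.5985
Node (1,0) S=64.6000: V=(p*·8.6797+(1−p*)·0.5142)/1.01=2.9967; Δ=(8.6797−0.5142)/(88.5020−54.9100)=0.2431; B=V−Δ·S=-12.7061
Node (1,1) S=104.1200: V=(p*·47.0459+(1−p*)·8.6797)/1.01=20.2819; Δ=(47.0459−8.6797)/(142.6444−88.5020)=0.7086; B=V−Δ·S=-53.4994
Node (0,0) S=76.0000: V=(p*·20.2819+(1−p*)·2.9967)/1.01=8.2329; Δ=(20.2819−2.9967)/(104.1200−64.6000)=0.4374; B=V−Δ·S=-25.0078
The time-0 hedge costs 8.2329, which is the no-arbitrage price.

(0,0): Delta=0.4374 Bond=-25.0078
(1,0): Delta=0.2431 Bond=-12.7061
(1,1): Delta=0.7086 Bond=-53.4994
(2,0): Delta=0.0591 Bond=-2.7318
(2,1): Delta=0.4999 Bond=-35.5614
(2,2): Delta=1.0000 Bond=-95.5985
(3,0): Delta=0.0000 Bond=0.0000
(3,1): Delta=0.1416 Bond=-8.9670
(3,2): Delta=1.0000 Bond=-96.5545
(3,3): Delta=1.0000 Bond=-96.5545
V0=8.2329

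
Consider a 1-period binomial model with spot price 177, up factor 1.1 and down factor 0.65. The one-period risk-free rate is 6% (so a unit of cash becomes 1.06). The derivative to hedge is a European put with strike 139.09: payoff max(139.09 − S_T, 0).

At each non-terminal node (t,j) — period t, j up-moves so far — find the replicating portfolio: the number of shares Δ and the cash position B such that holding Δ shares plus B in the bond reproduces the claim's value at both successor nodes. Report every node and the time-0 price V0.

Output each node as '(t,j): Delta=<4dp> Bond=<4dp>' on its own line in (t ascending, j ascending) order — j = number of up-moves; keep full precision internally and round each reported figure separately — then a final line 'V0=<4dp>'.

(0,0): Delta=-0.3018 Bond=55.4382
V0=2.0159

The replicating-portfolio and risk-neutral prices coincide; use p* = (1.06−0.65)/(1.1−0.65) = 0.9111 for the latter.
At expiry t=1: V(1,0)=24.0400, V(1,1)=0.0000
Node (0,0) S=177.0000: V=(p*·0.0000+(1−p*)·24.0400)/1.06=2.0159; Δ=(0.0000−24.0400)/(194.7000−115.0500)=-0.3018; B=V−Δ·S=55.4382
Root portfolio cost Δ·177+B reproduces V0=2.0159.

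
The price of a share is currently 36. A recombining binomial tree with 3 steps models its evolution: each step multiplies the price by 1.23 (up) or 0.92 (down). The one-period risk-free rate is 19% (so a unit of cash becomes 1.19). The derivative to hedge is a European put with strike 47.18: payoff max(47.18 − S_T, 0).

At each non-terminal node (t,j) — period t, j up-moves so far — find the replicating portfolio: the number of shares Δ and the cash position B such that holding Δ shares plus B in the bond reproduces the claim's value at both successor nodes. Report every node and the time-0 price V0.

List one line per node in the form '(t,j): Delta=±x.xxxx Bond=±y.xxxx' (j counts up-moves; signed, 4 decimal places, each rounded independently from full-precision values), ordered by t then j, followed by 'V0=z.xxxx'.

(0,0): Delta=-0.1479 Bond=5.6003
(1,0): Delta=-0.7913 Bond=27.9738
(1,1): Delta=-0.0766 Bond=3.5074
(2,0): Delta=-1.0000 Bond=39.6471
(2,1): Delta=-0.7682 Bond=32.3468
(2,2): Delta=0.0000 Bond=0.0000
V0=0.2749

No-arbitrage ⇒ martingale measure with p* = (R−d)/(u−d) = 0.8710.
Terminal payoffs: V(3,0)=19.1472, V(3,1)=9.7014, V(3,2)=0.0000, V(3,3)=0.0000
(2,0): S=30.4704. Δ = (V_up−V_dn)/(S_up−S_dn) = (9.7014−19.1472)/(37.4786−28.0328) = -1.0000. V = [p*·9.7014 + (1−p*)·19.1472]/1.19 = 9.1767. B = V − Δ·S = 39.6471.
(2,1): S=40.7376. Δ = (V_up−V_dn)/(S_up−S_dn) = (0.0000−9.7014)/(50.1072−37.4786) = -0.7682. V = [p*·0.0000 + (1−p*)·9.7014]/1.19 = 1.0519. B = V − Δ·S = 32.3468.
(2,2): S=54.4644. Δ = (V_up−V_dn)/(S_up−S_dn) = (0.0000−0.0000)/(66.9912−50.1072) = 0.0000. V = [p*·0.0000 + (1−p*)·0.0000]/1.19 = 0.0000. B = V − Δ·S = 0.0000.
(1,0): S=33.1200. Δ = (V_up−V_dn)/(S_up−S_dn) = (1.0519−9.1767)/(40.7376−30.4704) = -0.7913. V = [p*·1.0519 + (1−p*)·9.1767]/1.19 = 1.7649. B = V − Δ·S = 27.9738.
(1,1): S=44.2800. Δ = (V_up−V_dn)/(S_up−S_dn) = (0.0000−1.0519)/(54.4644−40.7376) = -0.0766. V = [p*·0.0000 + (1−p*)·1.0519]/1.19 = 0.1141. B = V − Δ·S = 3.5074.
(0,0): S=36.0000. Δ = (V_up−V_dn)/(S_up−S_dn) = (0.1141−1.7649)/(44.2800−33.1200) = -0.1479. V = [p*·0.1141 + (1−p*)·1.7649]/1.19 = 0.2749. B = V − Δ·S = 5.6003.
Check: Δ(0,0)·S0 + B(0,0) = 0.2749 = V0.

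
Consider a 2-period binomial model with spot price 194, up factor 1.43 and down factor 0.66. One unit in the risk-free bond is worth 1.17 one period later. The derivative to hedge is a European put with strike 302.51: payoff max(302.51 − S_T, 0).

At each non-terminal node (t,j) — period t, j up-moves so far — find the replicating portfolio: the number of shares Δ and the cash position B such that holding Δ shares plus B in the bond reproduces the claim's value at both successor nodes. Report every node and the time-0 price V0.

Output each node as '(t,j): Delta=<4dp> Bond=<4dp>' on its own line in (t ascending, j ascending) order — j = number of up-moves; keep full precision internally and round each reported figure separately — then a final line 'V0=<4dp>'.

(0,0): Delta=-0.6430 Bond=181.9202
(1,0): Delta=-1.0000 Bond=258.5556
(1,1): Delta=-0.5590 Bond=189.5441
V0=57.1761

Risk-neutral probability p* = (R−d)/(u−d) = (1.17−0.66)/(1.43−0.66) = 0.6623.
Terminal values V(2,·): V(2,0)=218.0036, V(2,1)=119.4128, V(2,2)=0.0000
  t=1,j=0: stock 128.0400 → up 183.0972 (V=119.4128), down 84.5064 (V=218.0036). Price 130.5156; hedge Δ=-1.0000, bond B=258.5556.
  t=1,j=1: stock 277.4200 → up 396.7106 (V=0.0000), down 183.0972 (V=119.4128). Price 34.4626; hedge Δ=-0.5590, bond B=189.5441.
  t=0,j=0: stock 194.0000 → up 277.4200 (V=34.4626), down 128.0400 (V=130.5156). Price 57.1761; hedge Δ=-0.6430, bond B=181.9202.
The time-0 hedge costs 57.1761, which is the no-arbitrage price.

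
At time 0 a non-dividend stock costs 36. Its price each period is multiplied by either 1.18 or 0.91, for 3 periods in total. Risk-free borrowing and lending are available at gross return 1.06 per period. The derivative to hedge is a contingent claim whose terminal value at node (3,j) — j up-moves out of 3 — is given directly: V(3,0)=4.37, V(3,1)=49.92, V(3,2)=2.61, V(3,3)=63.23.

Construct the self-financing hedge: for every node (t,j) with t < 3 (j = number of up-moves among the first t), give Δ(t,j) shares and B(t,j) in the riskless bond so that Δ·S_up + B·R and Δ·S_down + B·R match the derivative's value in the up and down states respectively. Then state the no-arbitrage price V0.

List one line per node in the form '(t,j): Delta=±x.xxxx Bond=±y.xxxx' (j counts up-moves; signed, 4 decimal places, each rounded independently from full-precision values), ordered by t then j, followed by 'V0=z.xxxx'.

Under the risk-neutral measure, an up-move has probability p* = (R−d)/(u−d) = 0.5556 and values discount at R = 1.06.
Terminal values V(3,·): V(3,0)=4.3700, V(3,1)=49.9200, V(3,2)=2.6100, V(3,3)=63.2300
(2,0): S=29.8116. Δ = (V_up−V_dn)/(S_up−S_dn) = (49.9200−4.3700)/(35.1777−27.1286) = 5.6590. V = [p*·49.9200 + (1−p*)·4.3700]/1.06 = 27.9958. B = V − Δ·S = -140.7079.
(2,1): S=38.6568. Δ = (V_up−V_dn)/(S_up−S_dn) = (2.6100−49.9200)/(45.6150−35.1777) = -4.5328. V = [p*·2.6100 + (1−p*)·49.9200]/1.06 = 22.2987. B = V − Δ·S = 197.5210.
(2,2): S=50.1264. Δ = (V_up−V_dn)/(S_up−S_dn) = (63.2300−2.6100)/(59.1492−45.6150) = 4.4790. V = [p*·63.2300 + (1−p*)·2.6100]/1.06 = 34.2338. B = V − Δ·S = -190.2848.
(1,0): S=32.7600. Δ = (V_up−V_dn)/(S_up−S_dn) = (22.2987−27.9958)/(38.6568−29.8116) = -0.6441. V = [p*·22.2987 + (1−p*)·27.9958]/1.06 = 23.4253. B = V − Δ·S = 44.5255.
(1,1): S=42.4800. Δ = (V_up−V_dn)/(S_up−S_dn) = (34.2338−22.2987)/(50.1264−38.6568) = 1.0406. V = [p*·34.2338 + (1−p*)·22.2987]/1.06 = 27.2918. B = V − Δ·S = -16.9119.
(0,0): S=36.0000. Δ = (V_up−V_dn)/(S_up−S_dn) = (27.2918−23.4253)/(42.4800−32.7600) = 0.3978. V = [p*·27.2918 + (1−p*)·23.4253]/1.06 = 24.1258. B = V − Δ·S = 9.8053.
Each (Δ,B) replicates both successor values, so the strategy is self-financing and V0 is arbitrage-free.

(0,0): Delta=0.3978 Bond=9.8053
(1,0): Delta=-0.6441 Bond=44.5255
(1,1): Delta=1.0406 Bond=-16.9119
(2,0): Delta=5.6590 Bond=-140.7079
(2,1): Delta=-4.5328 Bond=197.5210
(2,2): Delta=4.4790 Bond=-190.2848
V0=24.1258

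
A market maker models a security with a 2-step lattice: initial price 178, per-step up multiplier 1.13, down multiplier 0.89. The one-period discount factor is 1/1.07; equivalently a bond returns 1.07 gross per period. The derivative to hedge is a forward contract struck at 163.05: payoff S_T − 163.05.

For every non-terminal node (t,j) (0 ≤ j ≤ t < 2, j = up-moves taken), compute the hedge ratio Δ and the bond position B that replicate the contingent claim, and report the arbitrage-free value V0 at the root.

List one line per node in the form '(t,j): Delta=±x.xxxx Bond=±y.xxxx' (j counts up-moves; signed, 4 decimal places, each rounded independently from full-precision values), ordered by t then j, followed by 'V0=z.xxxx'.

(0,0): Delta=1.0000 Bond=-142.4142
(1,0): Delta=1.0000 Bond=-152.3832
(1,1): Delta=1.0000 Bond=-152.3832
V0=35.5858

Risk-neutral probability p* = (R−d)/(u−d) = (1.07−0.89)/(1.13−0.89) = 0.7500.
Terminal values V(2,·): V(2,0)=-22.0562, V(2,1)=15.9646, V(2,2)=64.2382
(1,0): S=158.4200. Δ = (V_up−V_dn)/(S_up−S_dn) = (15.9646−-22.0562)/(179.0146−140.9938) = 1.0000. V = [p*·15.9646 + (1−p*)·-22.0562]/1.07 = 6.0368. B = V − Δ·S = -152.3832.
(1,1): S=201.1400. Δ = (V_up−V_dn)/(S_up−S_dn) = (64.2382−15.9646)/(227.2882−179.0146) = 1.0000. V = [p*·64.2382 + (1−p*)·15.9646]/1.07 = 48.7568. B = V − Δ·S = -152.3832.
(0,0): S=178.0000. Δ = (V_up−V_dn)/(S_up−S_dn) = (48.7568−6.0368)/(201.1400−158.4200) = 1.0000. V = [p*·48.7568 + (1−p*)·6.0368]/1.07 = 35.5858. B = V − Δ·S = -142.4142.
Root portfolio cost Δ·178+B reproduces V0=35.5858.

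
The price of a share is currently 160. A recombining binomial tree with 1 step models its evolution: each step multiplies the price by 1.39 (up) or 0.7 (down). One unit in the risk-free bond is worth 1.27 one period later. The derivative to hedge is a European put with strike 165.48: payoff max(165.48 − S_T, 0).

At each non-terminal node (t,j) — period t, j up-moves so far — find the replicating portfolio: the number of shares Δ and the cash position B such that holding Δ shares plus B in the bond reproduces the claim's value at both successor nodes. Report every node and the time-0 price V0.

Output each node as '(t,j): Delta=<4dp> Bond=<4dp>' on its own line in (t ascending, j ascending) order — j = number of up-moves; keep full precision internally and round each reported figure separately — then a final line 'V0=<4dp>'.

(0,0): Delta=-0.4844 Bond=84.8308
V0=7.3235

No-arbitrage ⇒ martingale measure with p* = (R−d)/(u−d) = 0.8261.
At expiry t=1: V(1,0)=53.4800, V(1,1)=0.0000
(0,0): S=160.0000. Δ = (V_up−V_dn)/(S_up−S_dn) = (0.0000−53.4800)/(222.4000−112.0000) = -0.4844. V = [p*·0.0000 + (1−p*)·53.4800]/1.27 = 7.3235. B = V − Δ·S = 84.8308.
Each (Δ,B) replicates both successor values, so the strategy is self-financing and V0 is arbitrage-free.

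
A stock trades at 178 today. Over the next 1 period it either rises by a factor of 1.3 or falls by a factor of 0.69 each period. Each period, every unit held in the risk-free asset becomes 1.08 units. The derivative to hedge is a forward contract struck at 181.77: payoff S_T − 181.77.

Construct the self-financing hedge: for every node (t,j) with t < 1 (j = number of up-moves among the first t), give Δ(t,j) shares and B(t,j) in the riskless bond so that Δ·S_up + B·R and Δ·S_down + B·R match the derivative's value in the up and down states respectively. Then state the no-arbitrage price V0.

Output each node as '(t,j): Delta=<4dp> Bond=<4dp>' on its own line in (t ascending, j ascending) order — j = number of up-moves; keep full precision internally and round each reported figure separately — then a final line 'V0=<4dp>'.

Under the risk-neutral measure, an up-move has probability p* = (R−d)/(u−d) = 0.6393 and values discount at R = 1.08.
Terminal payoffs: V(1,0)=-58.9500, V(1,1)=49.6300
Node (0,0) S=178.0000: V=(p*·49.6300+(1−p*)·-58.9500)/1.08=9.6944; Δ=(49.6300−-58.9500)/(231.4000−122.8200)=1.0000; B=V−Δ·S=-168.3056
The time-0 hedge costs 9.6944, which is the no-arbitrage price.

(0,0): Delta=1.0000 Bond=-168.3056
V0=9.6944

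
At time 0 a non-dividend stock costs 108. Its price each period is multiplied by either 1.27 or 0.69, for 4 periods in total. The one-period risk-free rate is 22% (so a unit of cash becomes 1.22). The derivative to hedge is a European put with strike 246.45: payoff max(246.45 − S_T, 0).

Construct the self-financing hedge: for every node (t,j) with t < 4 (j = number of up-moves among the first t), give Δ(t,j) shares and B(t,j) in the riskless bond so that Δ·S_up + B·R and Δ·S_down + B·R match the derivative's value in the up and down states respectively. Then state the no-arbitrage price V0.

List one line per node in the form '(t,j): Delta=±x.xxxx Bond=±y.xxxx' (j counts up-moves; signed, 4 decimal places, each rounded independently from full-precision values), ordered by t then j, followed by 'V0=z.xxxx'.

The replicating-portfolio and risk-neutral prices coincide; use p* = (1.22−0.69)/(1.27−0.69) = 0.9138 for the latter.
Terminal values V(4,·): V(4,0)=221.9695, V(4,1)=201.3917, V(4,2)=163.5166, V(4,3)=93.8045, V(4,4)=0.0000
Node (3,0) S=35.4790: V=(p*·201.3917+(1−p*)·221.9695)/1.22=166.5292; Δ=(201.3917−221.9695)/(45.0583−24.4805)=-1.0000; B=V−Δ·S=202.0082
Node (3,1) S=65.3019: V=(p*·163.5166+(1−p*)·201.3917)/1.22=136.7063; Δ=(163.5166−201.3917)/(82.9334−45.0583)=-1.0000; B=V−Δ·S=202.0082
Node (3,2) S=120.1933: V=(p*·93.8045+(1−p*)·163.5166)/1.22=81.8149; Δ=(93.8045−163.5166)/(152.6455−82.9334)=-1.0000; B=V−Δ·S=202.0082
Node (3,3) S=221.2254: V=(p*·0.0000+(1−p*)·93.8045)/1.22=6.6284; Δ=(0.0000−93.8045)/(280.9562−152.6455)=-0.7311; B=V−Δ·S=168.3603
Node (2,0) S=51.4188: V=(p*·136.7063+(1−p*)·166.5292)/1.22=114.1617; Δ=(136.7063−166.5292)/(65.3019−35.4790)=-1.0000; B=V−Δ·S=165.5805
Node (2,1) S=94.6404: V=(p*·81.8149+(1−p*)·136.7063)/1.22=70.9401; Δ=(81.8149−136.7063)/(120.1933−65.3019)=-1.0000; B=V−Δ·S=165.5805
Node (2,2) S=174.1932: V=(p*·6.6284+(1−p*)·81.8149)/1.22=10.7459; Δ=(6.6284−81.8149)/(221.2254−120.1933)=-0.7442; B=V−Δ·S=140.3778
Node (1,0) S=74.5200: V=(p*·70.9401+(1−p*)·114.1617)/1.22=61.2017; Δ=(70.9401−114.1617)/(94.6404−51.4188)=-1.0000; B=V−Δ·S=135.7217
Node (1,1) S=137.1600: V=(p*·10.7459+(1−p*)·70.9401)/1.22=13.0615; Δ=(10.7459−70.9401)/(174.1932−94.6404)=-0.7567; B=V−Δ·S=116.8446
Node (0,0) S=108.0000: V=(p*·13.0615+(1−p*)·61.2017)/1.22=14.1078; Δ=(13.0615−61.2017)/(137.1600−74.5200)=-0.7685; B=V−Δ·S=97.1082
Self-financing check: at every node Δ·S+B equals the discounted successor values.

(0,0): Delta=-0.7685 Bond=97.1082
(1,0): Delta=-1.0000 Bond=135.7217
(1,1): Delta=-0.7567 Bond=116.8446
(2,0): Delta=-1.0000 Bond=165.5805
(2,1): Delta=-1.0000 Bond=165.5805
(2,2): Delta=-0.7442 Bond=140.3778
(3,0): Delta=-1.0000 Bond=202.0082
(3,1): Delta=-1.0000 Bond=202.0082
(3,2): Delta=-1.0000 Bond=202.0082
(3,3): Delta=-0.7311 Bond=168.3603
V0=14.1078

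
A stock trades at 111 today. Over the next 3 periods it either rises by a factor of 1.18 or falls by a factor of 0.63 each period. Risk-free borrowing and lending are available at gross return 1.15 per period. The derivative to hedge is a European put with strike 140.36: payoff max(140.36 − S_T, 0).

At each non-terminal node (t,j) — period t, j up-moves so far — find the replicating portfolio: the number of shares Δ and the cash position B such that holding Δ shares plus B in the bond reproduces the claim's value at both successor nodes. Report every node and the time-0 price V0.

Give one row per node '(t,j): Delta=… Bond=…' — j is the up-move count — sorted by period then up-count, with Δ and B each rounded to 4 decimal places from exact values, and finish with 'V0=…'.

(0,0): Delta=-0.5348 Bond=64.0020
(1,0): Delta=-1.0000 Bond=106.1323
(1,1): Delta=-0.5205 Bond=71.7256
(2,0): Delta=-1.0000 Bond=122.0522
(2,1): Delta=-1.0000 Bond=122.0522
(2,2): Delta=-0.5057 Bond=80.2017
V0=4.6369

No-arbitrage ⇒ martingale measure with p* = (R−d)/(u−d) = 0.9455.
Terminal values V(3,·): V(3,0)=112.6048, V(3,1)=88.3740, V(3,2)=42.9895, V(3,3)=0.0000
(2,0): S=44.0559. Δ = (V_up−V_dn)/(S_up−S_dn) = (88.3740−112.6048)/(51.9860−27.7552) = -1.0000. V = [p*·88.3740 + (1−p*)·112.6048]/1.15 = 77.9963. B = V − Δ·S = 122.0522.
(2,1): S=82.5174. Δ = (V_up−V_dn)/(S_up−S_dn) = (42.9895−88.3740)/(97.3705−51.9860) = -1.0000. V = [p*·42.9895 + (1−p*)·88.3740]/1.15 = 39.5348. B = V − Δ·S = 122.0522.
(2,2): S=154.5564. Δ = (V_up−V_dn)/(S_up−S_dn) = (0.0000−42.9895)/(182.3766−97.3705) = -0.5057. V = [p*·0.0000 + (1−p*)·42.9895]/1.15 = 2.0390. B = V − Δ·S = 80.2017.
(1,0): S=69.9300. Δ = (V_up−V_dn)/(S_up−S_dn) = (39.5348−77.9963)/(82.5174−44.0559) = -1.0000. V = [p*·39.5348 + (1−p*)·77.9963]/1.15 = 36.2023. B = V − Δ·S = 106.1323.
(1,1): S=130.9800. Δ = (V_up−V_dn)/(S_up−S_dn) = (2.0390−39.5348)/(154.5564−82.5174) = -0.5205. V = [p*·2.0390 + (1−p*)·39.5348]/1.15 = 3.5515. B = V − Δ·S = 71.7256.
(0,0): S=111.0000. Δ = (V_up−V_dn)/(S_up−S_dn) = (3.5515−36.2023)/(130.9800−69.9300) = -0.5348. V = [p*·3.5515 + (1−p*)·36.2023]/1.15 = 4.6369. B = V − Δ·S = 64.0020.
Check: Δ(0,0)·S0 + B(0,0) = 4.6369 = V0.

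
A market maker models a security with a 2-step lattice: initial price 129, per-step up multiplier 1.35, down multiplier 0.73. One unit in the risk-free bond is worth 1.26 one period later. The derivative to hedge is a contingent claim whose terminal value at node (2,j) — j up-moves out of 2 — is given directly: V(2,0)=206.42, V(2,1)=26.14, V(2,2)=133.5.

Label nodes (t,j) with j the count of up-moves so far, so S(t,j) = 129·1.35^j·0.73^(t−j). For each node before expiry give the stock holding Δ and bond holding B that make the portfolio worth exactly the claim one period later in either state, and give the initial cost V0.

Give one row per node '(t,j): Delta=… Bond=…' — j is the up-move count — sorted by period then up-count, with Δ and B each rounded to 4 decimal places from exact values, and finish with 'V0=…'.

Under the risk-neutral measure, an up-move has probability p* = (R−d)/(u−d) = 0.8548 and values discount at R = 1.26.
Terminal payoffs: V(2,0)=206.4200, V(2,1)=26.1400, V(2,2)=133.5000
  t=1,j=0: stock 94.1700 → up 127.1295 (V=26.1400), down 68.7441 (V=206.4200). Price 41.5156; hedge Δ=-3.0878, bond B=332.2898.
  t=1,j=1: stock 174.1500 → up 235.1025 (V=133.5000), down 127.1295 (V=26.1400). Price 93.5837; hedge Δ=0.9943, bond B=-79.5776.
  t=0,j=0: stock 129.0000 → up 174.1500 (V=93.5837), down 94.1700 (V=41.5156). Price 68.2742; hedge Δ=0.6510, bond B=-15.7066.
Each (Δ,B) replicates both successor values, so the strategy is self-financing and V0 is arbitrage-free.

(0,0): Delta=0.6510 Bond=-15.7066
(1,0): Delta=-3.0878 Bond=332.2898
(1,1): Delta=0.9943 Bond=-79.5776
V0=68.2742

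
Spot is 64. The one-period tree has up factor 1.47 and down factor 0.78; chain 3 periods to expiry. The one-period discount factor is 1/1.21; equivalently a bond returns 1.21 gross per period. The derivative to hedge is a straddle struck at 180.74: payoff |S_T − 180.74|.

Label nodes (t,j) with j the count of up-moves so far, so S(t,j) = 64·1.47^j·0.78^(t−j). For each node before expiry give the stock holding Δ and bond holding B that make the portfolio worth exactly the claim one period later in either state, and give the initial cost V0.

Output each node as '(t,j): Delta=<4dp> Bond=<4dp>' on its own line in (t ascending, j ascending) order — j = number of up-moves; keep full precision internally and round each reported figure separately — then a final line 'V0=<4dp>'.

Risk-neutral probability p* = (R−d)/(u−d) = (1.21−0.78)/(1.47−0.78) = 0.6232.
Terminal values V(3,·): V(3,0)=150.3687, V(3,1)=123.5017, V(3,2)=72.8679, V(3,3)=22.5575
(2,0): S=38.9376. Δ = (V_up−V_dn)/(S_up−S_dn) = (123.5017−150.3687)/(57.2383−30.3713) = -1.0000. V = [p*·123.5017 + (1−p*)·150.3687]/1.21 = 110.4343. B = V − Δ·S = 149.3719.
(2,1): S=73.3824. Δ = (V_up−V_dn)/(S_up−S_dn) = (72.8679−123.5017)/(107.8721−57.2383) = -1.0000. V = [p*·72.8679 + (1−p*)·123.5017]/1.21 = 75.9895. B = V − Δ·S = 149.3719.
(2,2): S=138.2976. Δ = (V_up−V_dn)/(S_up−S_dn) = (22.5575−72.8679)/(203.2975−107.8721) = -0.5272. V = [p*·22.5575 + (1−p*)·72.8679]/1.21 = 34.3099. B = V − Δ·S = 107.2236.
(1,0): S=49.9200. Δ = (V_up−V_dn)/(S_up−S_dn) = (75.9895−110.4343)/(73.3824−38.9376) = -1.0000. V = [p*·75.9895 + (1−p*)·110.4343]/1.21 = 73.5279. B = V − Δ·S = 123.4479.
(1,1): S=94.0800. Δ = (V_up−V_dn)/(S_up−S_dn) = (34.3099−75.9895)/(138.2976−73.3824) = -0.6421. V = [p*·34.3099 + (1−p*)·75.9895]/1.21 = 41.3349. B = V − Δ·S = 101.7401.
(0,0): S=64.0000. Δ = (V_up−V_dn)/(S_up−S_dn) = (41.3349−73.5279)/(94.0800−49.9200) = -0.7290. V = [p*·41.3349 + (1−p*)·73.5279]/1.21 = 44.1864. B = V − Δ·S = 90.8428.
Root portfolio cost Δ·64+B reproduces V0=44.1864.

(0,0): Delta=-0.7290 Bond=90.8428
(1,0): Delta=-1.0000 Bond=123.4479
(1,1): Delta=-0.6421 Bond=101.7401
(2,0): Delta=-1.0000 Bond=149.3719
(2,1): Delta=-1.0000 Bond=149.3719
(2,2): Delta=-0.5272 Bond=107.2236
V0=44.1864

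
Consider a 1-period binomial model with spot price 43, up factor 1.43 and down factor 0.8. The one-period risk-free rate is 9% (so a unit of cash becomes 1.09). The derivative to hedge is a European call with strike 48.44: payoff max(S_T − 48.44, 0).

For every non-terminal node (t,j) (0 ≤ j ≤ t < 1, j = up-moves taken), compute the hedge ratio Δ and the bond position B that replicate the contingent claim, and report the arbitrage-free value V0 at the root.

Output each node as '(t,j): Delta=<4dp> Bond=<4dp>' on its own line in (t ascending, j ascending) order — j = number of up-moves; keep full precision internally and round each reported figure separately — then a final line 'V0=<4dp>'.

Under the risk-neutral measure, an up-move has probability p* = (R−d)/(u−d) = 0.4603 and values discount at R = 1.09.
Terminal payoffs: V(1,0)=0.0000, V(1,1)=13.0500
  t=0,j=0: stock 43.0000 → up 61.4900 (V=13.0500), down 34.4000 (V=0.0000). Price 5.5111; hedge Δ=0.4817, bond B=-15.2031.
The time-0 hedge costs 5.5111, which is the no-arbitrage price.

(0,0): Delta=0.4817 Bond=-15.2031
V0=5.5111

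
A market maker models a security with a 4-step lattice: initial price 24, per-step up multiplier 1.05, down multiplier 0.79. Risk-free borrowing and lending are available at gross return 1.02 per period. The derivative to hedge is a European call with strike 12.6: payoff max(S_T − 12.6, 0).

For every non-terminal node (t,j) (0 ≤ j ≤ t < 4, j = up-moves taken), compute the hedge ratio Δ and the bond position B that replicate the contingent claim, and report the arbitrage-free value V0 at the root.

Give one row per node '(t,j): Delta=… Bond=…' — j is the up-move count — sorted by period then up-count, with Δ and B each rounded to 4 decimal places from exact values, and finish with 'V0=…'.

(0,0): Delta=0.9984 Bond=-11.5994
(1,0): Delta=0.9850 Bond=-11.5789
(1,1): Delta=0.9997 Bond=-11.8644
(2,0): Delta=0.8716 Bond=-10.1110
(2,1): Delta=0.9962 Bond=-12.0322
(2,2): Delta=1.0000 Bond=-12.1107
(3,0): Delta=0.0000 Bond=0.0000
(3,1): Delta=0.9571 Bond=-11.6584
(3,2): Delta=1.0000 Bond=-12.3529
(3,3): Delta=1.0000 Bond=-12.3529
V0=12.3610

The replicating-portfolio and risk-neutral prices coincide; use p* = (1.02−0.79)/(1.05−0.79) = 0.8846 for the latter.
Terminal payoffs: V(4,0)=0.0000, V(4,1)=0.0000, V(4,2)=3.9137, V(4,3)=9.3486, V(4,4)=16.5722
Node (3,0) S=11.8329: V=(p*·0.0000+(1−p*)·0.0000)/1.02=0.0000; Δ=(0.0000−0.0000)/(12.4246−9.3480)=0.0000; B=V−Δ·S=0.0000
Node (3,1) S=15.7273: V=(p*·3.9137+(1−p*)·0.0000)/1.02=3.3942; Δ=(3.9137−0.0000)/(16.5137−12.4246)=0.9571; B=V−Δ·S=-11.6584
Node (3,2) S=20.9034: V=(p*·9.3486+(1−p*)·3.9137)/1.02=8.5505; Δ=(9.3486−3.9137)/(21.9486−16.5137)=1.0000; B=V−Δ·S=-12.3529
Node (3,3) S=27.7830: V=(p*·16.5722+(1−p*)·9.3486)/1.02=15.4301; Δ=(16.5722−9.3486)/(29.1722−21.9486)=1.0000; B=V−Δ·S=-12.3529
Node (2,0) S=14.9784: V=(p*·3.3942+(1−p*)·0.0000)/1.02=2.9437; Δ=(3.3942−0.0000)/(15.7273−11.8329)=0.8716; B=V−Δ·S=-10.1110
Node (2,1) S=19.9080: V=(p*·8.5505+(1−p*)·3.3942)/1.02=7.7995; Δ=(8.5505−3.3942)/(20.9034−15.7273)=0.9962; B=V−Δ·S=-12.0322
Node (2,2) S=26.4600: V=(p*·15.4301+(1−p*)·8.5505)/1.02=14.3493; Δ=(15.4301−8.5505)/(27.7830−20.9034)=1.0000; B=V−Δ·S=-12.1107
Node (1,0) S=18.9600: V=(p*·7.7995+(1−p*)·2.9437)/1.02=7.0973; Δ=(7.7995−2.9437)/(19.9080−14.9784)=0.9850; B=V−Δ·S=-11.5789
Node (1,1) S=25.2000: V=(p*·14.3493+(1−p*)·7.7995)/1.02=13.3270; Δ=(14.3493−7.7995)/(26.4600−19.9080)=0.9997; B=V−Δ·S=-11.8644
Node (0,0) S=24.0000: V=(p*·13.3270+(1−p*)·7.0973)/1.02=12.3610; Δ=(13.3270−7.0973)/(25.2000−18.9600)=0.9984; B=V−Δ·S=-11.5994
Each (Δ,B) replicates both successor values, so the strategy is self-financing and V0 is arbitrage-free.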